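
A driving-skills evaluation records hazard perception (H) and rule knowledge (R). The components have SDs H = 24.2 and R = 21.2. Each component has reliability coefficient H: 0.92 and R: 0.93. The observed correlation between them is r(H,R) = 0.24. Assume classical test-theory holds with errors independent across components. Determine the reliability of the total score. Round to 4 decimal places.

0.9389

Var(H+R) = 24.2² + 21.2² + 2·[24.2·21.2·0.24] = 1035.08 + 246.259 = 1281.34.
With uncorrelated errors the cross-covariances are all true-score covariance, so they carry over unchanged; only the diagonal terms shrink to ρᵢσᵢ².
True-score variance = [24.2²·0.92 + 21.2²·0.93] + 246.259 = 956.768 + 246.259 = 1203.03.
Reliability = 1203.03 / 1281.34 = 0.9389.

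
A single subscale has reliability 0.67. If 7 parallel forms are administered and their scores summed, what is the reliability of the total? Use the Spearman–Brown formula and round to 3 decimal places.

ρ_k = kρ / (1 + (k−1)ρ) = 7·0.67 / (1 + 6·0.67) = 4.690 / 5.020 = 0.934.

0.934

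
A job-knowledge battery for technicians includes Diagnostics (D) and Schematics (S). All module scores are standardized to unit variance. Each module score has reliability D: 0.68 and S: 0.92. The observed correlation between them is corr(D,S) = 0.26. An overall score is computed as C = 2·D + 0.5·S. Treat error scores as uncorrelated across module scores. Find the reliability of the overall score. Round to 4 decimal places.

Var(C) = 2² + 0.5² + 2·[0.26] = 4.25 + 0.52 = 4.77.
Because errors are independent across components, Cov(Tᵢ,Tⱼ) = Cov(Xᵢ,Xⱼ); the off-diagonal part of the true-score variance is the same as above.
True-score variance = [2²·0.68 + 0.5²·0.92] + 0.52 = 2.95 + 0.52 = 3.47.
Reliability = 3.47 / 4.77 = 0.7275.

0.7275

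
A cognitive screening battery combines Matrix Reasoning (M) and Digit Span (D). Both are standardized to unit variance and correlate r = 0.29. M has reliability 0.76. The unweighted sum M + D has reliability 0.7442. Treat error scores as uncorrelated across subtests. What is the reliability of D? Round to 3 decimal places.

0.580

Var(M+D) = 2 + 2·0.29 = 2.580.
True-score variance = ρ_M + ρ_D + 2·0.29, so 0.7442 = (0.76 + ρ_D + 0.58) / 2.580.
ρ_D = 0.7442·2.580 − 0.76 − 0.58 = 0.580.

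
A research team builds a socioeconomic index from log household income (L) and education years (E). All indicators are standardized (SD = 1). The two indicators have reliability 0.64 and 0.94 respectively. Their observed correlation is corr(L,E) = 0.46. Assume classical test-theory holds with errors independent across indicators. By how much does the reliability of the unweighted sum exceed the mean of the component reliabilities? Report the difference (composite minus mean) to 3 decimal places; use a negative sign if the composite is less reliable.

Var(sum) = 2 + 0.92 = 2.92; true-score variance = 1.58 + 0.92 = 2.5; composite reliability = 0.8562.
Mean component reliability = 0.7900.
Difference = 0.8562 − 0.7900 = 0.066.

0.066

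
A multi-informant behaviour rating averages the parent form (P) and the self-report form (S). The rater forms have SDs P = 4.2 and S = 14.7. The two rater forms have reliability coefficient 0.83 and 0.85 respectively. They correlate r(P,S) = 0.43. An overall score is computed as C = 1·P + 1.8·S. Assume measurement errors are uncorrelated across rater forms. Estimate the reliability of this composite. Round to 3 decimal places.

0.867

Var(C) = 4.2² + 1.8²·14.7² + 2·[1.8·4.2·14.7·0.43] = 717.772 + 95.5735 = 813.345.
Under uncorrelated errors the observed covariances equal the true-score covariances, so only the own-variance terms attenuate.
True-score variance = [4.2²·0.83 + 1.8²·14.7²·0.85] + 95.5735 = 609.753 + 95.5735 = 705.327.
Reliability = 705.327 / 813.345 = 0.867.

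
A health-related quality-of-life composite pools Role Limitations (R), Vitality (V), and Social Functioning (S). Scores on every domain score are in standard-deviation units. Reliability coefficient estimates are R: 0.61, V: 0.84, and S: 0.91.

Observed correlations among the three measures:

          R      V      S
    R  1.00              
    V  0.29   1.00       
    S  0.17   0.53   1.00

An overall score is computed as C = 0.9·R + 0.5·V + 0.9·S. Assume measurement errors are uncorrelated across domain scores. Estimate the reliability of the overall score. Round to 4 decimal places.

Var(C) = 0.9² + 0.5² + 0.9² + 2·[0.45·0.29 + 0.81·0.17 + 0.45·0.53] = 1.87 + 1.0134 = 2.8834.
Because errors are independent across components, Cov(Tᵢ,Tⱼ) = Cov(Xᵢ,Xⱼ); the off-diagonal part of the true-score variance is the same as above.
True-score variance = [0.9²·0.61 + 0.5²·0.84 + 0.9²·0.91] + 1.0134 = 1.4412 + 1.0134 = 2.4546.
Reliability = 2.4546 / 2.8834 = 0.8513.

0.8513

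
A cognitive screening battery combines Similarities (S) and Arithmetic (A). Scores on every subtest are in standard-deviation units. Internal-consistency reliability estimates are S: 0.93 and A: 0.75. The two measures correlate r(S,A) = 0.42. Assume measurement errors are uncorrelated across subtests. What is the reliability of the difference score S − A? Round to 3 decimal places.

0.724

Var(S−A) = 1 + 1 − 2·0.42 = 2 − 0.84 = 1.16.
With uncorrelated errors the cross-covariances are all true-score covariance, so they carry over unchanged; only the diagonal terms shrink to ρᵢσᵢ².
True-score variance = [0.93 + 0.75] − 0.84 = 1.68 − 0.84 = 0.84.
Reliability = 0.84 / 1.16 = 0.724.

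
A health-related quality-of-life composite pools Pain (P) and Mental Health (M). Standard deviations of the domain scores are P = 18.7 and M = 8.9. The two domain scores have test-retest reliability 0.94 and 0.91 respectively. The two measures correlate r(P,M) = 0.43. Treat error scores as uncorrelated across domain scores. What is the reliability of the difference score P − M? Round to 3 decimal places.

Var(P−M) = 18.7² + 8.9² − 2·18.7·8.9·0.43 = 428.9 − 143.13 = 285.77.
With uncorrelated errors the cross-covariances are all true-score covariance, so they carry over unchanged; only the diagonal terms shrink to ρᵢσᵢ².
True-score variance = [18.7²·0.94 + 8.9²·0.91] − 143.13 = 400.79 − 143.13 = 257.66.
Reliability = 257.66 / 285.77 = 0.902.

0.902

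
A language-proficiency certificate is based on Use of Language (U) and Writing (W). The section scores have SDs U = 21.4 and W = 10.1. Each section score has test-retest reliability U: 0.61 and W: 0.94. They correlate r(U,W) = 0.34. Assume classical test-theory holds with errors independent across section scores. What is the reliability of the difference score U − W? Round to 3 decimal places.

Var(U−W) = 21.4² + 10.1² − 2·21.4·10.1·0.34 = 559.97 − 146.975 = 412.995.
Because errors are independent across components, Cov(Tᵢ,Tⱼ) = Cov(Xᵢ,Xⱼ); the off-diagonal part of the true-score variance is the same as above.
True-score variance = [21.4²·0.61 + 10.1²·0.94] − 146.975 = 375.245 − 146.975 = 228.27.
Reliability = 228.27 / 412.995 = 0.553.

0.553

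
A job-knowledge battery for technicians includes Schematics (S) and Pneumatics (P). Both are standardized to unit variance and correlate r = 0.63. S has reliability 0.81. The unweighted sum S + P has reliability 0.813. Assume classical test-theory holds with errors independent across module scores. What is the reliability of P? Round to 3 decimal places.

Var(S+P) = 2 + 2·0.63 = 3.260.
True-score variance = ρ_S + ρ_P + 2·0.63, so 0.813 = (0.81 + ρ_P + 1.26) / 3.260.
ρ_P = 0.813·3.260 − 0.81 − 1.26 = 0.580.

0.580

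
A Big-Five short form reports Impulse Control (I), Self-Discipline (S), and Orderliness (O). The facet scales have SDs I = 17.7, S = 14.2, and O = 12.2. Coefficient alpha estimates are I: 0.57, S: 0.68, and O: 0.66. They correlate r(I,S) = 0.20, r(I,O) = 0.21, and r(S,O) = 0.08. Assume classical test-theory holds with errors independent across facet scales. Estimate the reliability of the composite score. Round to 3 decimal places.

0.717

Var(I+S+O) = 17.7² + 14.2² + 12.2² + 2·[17.7·14.2·0.20 + 17.7·12.2·0.21 + 14.2·12.2·0.08] = 663.77 + 218.949 = 882.719.
Under uncorrelated errors the observed covariances equal the true-score covariances, so only the own-variance terms attenuate.
True-score variance = [17.7²·0.57 + 14.2²·0.68 + 12.2²·0.66] + 218.949 = 413.925 + 218.949 = 632.874.
Reliability = 632.874 / 882.719 = 0.717.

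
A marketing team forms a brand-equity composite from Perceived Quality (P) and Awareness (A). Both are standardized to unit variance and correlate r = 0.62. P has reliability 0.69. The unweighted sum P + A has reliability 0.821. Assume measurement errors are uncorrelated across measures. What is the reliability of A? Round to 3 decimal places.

Var(P+A) = 2 + 2·0.62 = 3.240.
True-score variance = ρ_P + ρ_A + 2·0.62, so 0.821 = (0.69 + ρ_A + 1.24) / 3.240.
ρ_A = 0.821·3.240 − 0.69 − 1.24 = 0.730.

0.730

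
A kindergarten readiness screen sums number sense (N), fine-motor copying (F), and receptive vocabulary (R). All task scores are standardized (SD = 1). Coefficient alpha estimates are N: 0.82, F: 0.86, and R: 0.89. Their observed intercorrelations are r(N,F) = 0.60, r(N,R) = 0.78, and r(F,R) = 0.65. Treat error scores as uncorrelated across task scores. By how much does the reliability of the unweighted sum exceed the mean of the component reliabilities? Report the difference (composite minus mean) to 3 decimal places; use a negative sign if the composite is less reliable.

0.082

Var(sum) = 3 + 4.06 = 7.06; true-score variance = 2.57 + 4.06 = 6.63; composite reliability = 0.9391.
Mean component reliability = 0.8567.
Difference = 0.9391 − 0.8567 = 0.082.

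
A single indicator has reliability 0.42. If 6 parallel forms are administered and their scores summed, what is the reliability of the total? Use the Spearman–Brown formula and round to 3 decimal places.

ρ_k = kρ / (1 + (k−1)ρ) = 6·0.42 / (1 + 5·0.42) = 2.520 / 3.100 = 0.813.

0.813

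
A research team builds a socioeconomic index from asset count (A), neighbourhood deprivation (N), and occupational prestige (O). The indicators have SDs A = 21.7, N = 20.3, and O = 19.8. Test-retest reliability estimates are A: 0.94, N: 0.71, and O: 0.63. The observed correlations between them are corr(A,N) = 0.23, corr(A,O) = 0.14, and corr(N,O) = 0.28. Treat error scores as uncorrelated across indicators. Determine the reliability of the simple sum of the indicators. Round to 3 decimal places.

Var(A+N+O) = 21.7² + 20.3² + 19.8² + 2·[21.7·20.3·0.23 + 21.7·19.8·0.14 + 20.3·19.8·0.28] = 1275.02 + 548.026 = 1823.05.
Because errors are independent across components, Cov(Tᵢ,Tⱼ) = Cov(Xᵢ,Xⱼ); the off-diagonal part of the true-score variance is the same as above.
True-score variance = [21.7²·0.94 + 20.3²·0.71 + 19.8²·0.63] + 548.026 = 982.206 + 548.026 = 1530.23.
Reliability = 1530.23 / 1823.05 = 0.839.

0.839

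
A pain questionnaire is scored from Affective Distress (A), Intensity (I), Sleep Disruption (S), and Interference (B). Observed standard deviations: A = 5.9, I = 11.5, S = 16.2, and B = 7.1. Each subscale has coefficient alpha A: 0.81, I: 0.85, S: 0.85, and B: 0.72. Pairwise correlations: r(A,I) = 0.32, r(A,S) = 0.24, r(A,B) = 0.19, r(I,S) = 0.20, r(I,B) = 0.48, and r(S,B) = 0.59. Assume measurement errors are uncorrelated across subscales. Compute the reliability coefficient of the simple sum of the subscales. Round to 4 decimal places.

0.9085

Var(A+I+S+B) = 5.9² + 11.5² + 16.2² + 7.1² + 2·[5.9·11.5·0.32 + 5.9·16.2·0.24 + 5.9·7.1·0.19 + 11.5·16.2·0.20 + 11.5·7.1·0.48 + 16.2·7.1·0.59] = 479.91 + 393.848 = 873.758.
With uncorrelated errors the cross-covariances are all true-score covariance, so they carry over unchanged; only the diagonal terms shrink to ρᵢσᵢ².
True-score variance = [5.9²·0.81 + 11.5²·0.85 + 16.2²·0.85 + 7.1²·0.72] + 393.848 = 399.978 + 393.848 = 793.826.
Reliability = 793.826 / 873.758 = 0.9085.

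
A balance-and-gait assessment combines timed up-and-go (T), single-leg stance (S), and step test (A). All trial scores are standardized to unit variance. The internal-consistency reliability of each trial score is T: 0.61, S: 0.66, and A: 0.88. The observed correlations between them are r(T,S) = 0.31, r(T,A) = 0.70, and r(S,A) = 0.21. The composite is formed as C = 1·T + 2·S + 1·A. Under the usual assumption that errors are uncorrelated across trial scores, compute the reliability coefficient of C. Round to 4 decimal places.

0.8027

Var(C) = 1 + 2² + 1 + 2·[2·0.31 + 0.70 + 2·0.21] = 6 + 3.48 = 9.48.
With uncorrelated errors the cross-covariances are all true-score covariance, so they carry over unchanged; only the diagonal terms shrink to ρᵢσᵢ².
True-score variance = [0.61 + 2²·0.66 + 0.88] + 3.48 = 4.13 + 3.48 = 7.61.
Reliability = 7.61 / 9.48 = 0.8027.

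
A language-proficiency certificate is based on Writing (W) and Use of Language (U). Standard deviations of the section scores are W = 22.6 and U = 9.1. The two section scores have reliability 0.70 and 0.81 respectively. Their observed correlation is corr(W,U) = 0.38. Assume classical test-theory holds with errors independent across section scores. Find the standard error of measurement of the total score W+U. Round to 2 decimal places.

13.00

Var(total) = 593.57 + 156.302 = 749.872.
True-score variance = 424.608 + 156.302 = 580.91, so reliability = 0.7747.
Error variance = 749.872 − 580.91 = 168.962; SEM = √168.962 = 13.00.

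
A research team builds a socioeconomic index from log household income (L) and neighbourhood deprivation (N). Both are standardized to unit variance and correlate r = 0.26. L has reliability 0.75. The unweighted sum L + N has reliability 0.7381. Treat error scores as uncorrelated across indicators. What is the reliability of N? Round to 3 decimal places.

Var(L+N) = 2 + 2·0.26 = 2.520.
True-score variance = ρ_L + ρ_N + 2·0.26, so 0.7381 = (0.75 + ρ_N + 0.52) / 2.520.
ρ_N = 0.7381·2.520 − 0.75 − 0.52 = 0.590.

0.590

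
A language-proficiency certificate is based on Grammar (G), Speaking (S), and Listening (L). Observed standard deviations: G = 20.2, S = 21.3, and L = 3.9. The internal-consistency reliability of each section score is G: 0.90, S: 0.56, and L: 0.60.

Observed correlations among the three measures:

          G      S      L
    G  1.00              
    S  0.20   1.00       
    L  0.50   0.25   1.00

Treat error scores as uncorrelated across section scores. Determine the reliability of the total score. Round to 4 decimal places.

Var(G+S+L) = 20.2² + 21.3² + 3.9² + 2·[20.2·21.3·0.20 + 20.2·3.9·0.50 + 21.3·3.9·0.25] = 876.94 + 292.419 = 1169.36.
With uncorrelated errors the cross-covariances are all true-score covariance, so they carry over unchanged; only the diagonal terms shrink to ρᵢσᵢ².
True-score variance = [20.2²·0.90 + 21.3²·0.56 + 3.9²·0.60] + 292.419 = 630.428 + 292.419 = 922.847.
Reliability = 922.847 / 1169.36 = 0.7892.

0.7892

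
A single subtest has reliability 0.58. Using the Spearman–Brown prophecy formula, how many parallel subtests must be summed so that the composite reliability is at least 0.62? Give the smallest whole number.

2

k ≥ ρ*(1−ρ₁)/(ρ₁(1−ρ*)) = 0.62·0.42 / (0.58·0.38) = 1.181.
Smallest integer k = 2.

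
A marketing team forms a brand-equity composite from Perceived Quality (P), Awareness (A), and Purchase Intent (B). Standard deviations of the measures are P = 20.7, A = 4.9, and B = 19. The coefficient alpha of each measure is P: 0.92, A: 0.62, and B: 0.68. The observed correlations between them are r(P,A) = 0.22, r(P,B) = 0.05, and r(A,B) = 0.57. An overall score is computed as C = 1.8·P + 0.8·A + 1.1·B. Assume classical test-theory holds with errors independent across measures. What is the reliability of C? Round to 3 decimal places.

0.876

Var(C) = 1.8²·20.7² + 0.8²·4.9² + 1.1²·19² + 2·[1.44·20.7·4.9·0.22 + 1.98·20.7·19·0.05 + 0.88·4.9·19·0.57] = 1840.48 + 235.537 = 2076.02.
With uncorrelated errors the cross-covariances are all true-score covariance, so they carry over unchanged; only the diagonal terms shrink to ρᵢσᵢ².
True-score variance = [1.8²·20.7²·0.92 + 0.8²·4.9²·0.62 + 1.1²·19²·0.68] + 235.537 = 1583.8 + 235.537 = 1819.34.
Reliability = 1819.34 / 2076.02 = 0.876.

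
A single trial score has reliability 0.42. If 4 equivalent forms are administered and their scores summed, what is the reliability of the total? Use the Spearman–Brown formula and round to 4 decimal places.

0.7434

ρ_k = kρ / (1 + (k−1)ρ) = 4·0.42 / (1 + 3·0.42) = 1.680 / 2.260 = 0.7434.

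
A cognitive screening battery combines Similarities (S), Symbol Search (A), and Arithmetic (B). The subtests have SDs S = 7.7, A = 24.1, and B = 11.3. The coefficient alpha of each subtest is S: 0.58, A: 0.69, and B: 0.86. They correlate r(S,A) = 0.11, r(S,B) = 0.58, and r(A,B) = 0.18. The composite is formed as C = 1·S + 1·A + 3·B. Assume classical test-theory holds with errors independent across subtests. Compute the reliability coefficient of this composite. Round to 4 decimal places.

0.8493

Var(C) = 7.7² + 24.1² + 3²·11.3² + 2·[7.7·24.1·0.11 + 3·7.7·11.3·0.58 + 3·24.1·11.3·0.18] = 1789.31 + 637.737 = 2427.05.
With uncorrelated errors the cross-covariances are all true-score covariance, so they carry over unchanged; only the diagonal terms shrink to ρᵢσᵢ².
True-score variance = [7.7²·0.58 + 24.1²·0.69 + 3²·11.3²·0.86] + 637.737 = 1423.47 + 637.737 = 2061.2.
Reliability = 2061.2 / 2427.05 = 0.8493.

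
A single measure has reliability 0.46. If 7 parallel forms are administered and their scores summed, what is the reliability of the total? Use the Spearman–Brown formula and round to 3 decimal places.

ρ_k = kρ / (1 + (k−1)ρ) = 7·0.46 / (1 + 6·0.46) = 3.220 / 3.760 = 0.856.

0.856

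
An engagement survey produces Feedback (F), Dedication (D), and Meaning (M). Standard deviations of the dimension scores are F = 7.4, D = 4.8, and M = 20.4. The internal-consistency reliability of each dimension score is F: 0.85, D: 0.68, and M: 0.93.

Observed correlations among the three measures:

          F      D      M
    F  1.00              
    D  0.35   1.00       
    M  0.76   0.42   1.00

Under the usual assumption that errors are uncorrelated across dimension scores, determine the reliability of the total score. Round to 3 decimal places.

Var(F+D+M) = 7.4² + 4.8² + 20.4² + 2·[7.4·4.8·0.35 + 7.4·20.4·0.76 + 4.8·20.4·0.42] = 493.96 + 336.576 = 830.536.
Because errors are independent across components, Cov(Tᵢ,Tⱼ) = Cov(Xᵢ,Xⱼ); the off-diagonal part of the true-score variance is the same as above.
True-score variance = [7.4²·0.85 + 4.8²·0.68 + 20.4²·0.93] + 336.576 = 449.242 + 336.576 = 785.818.
Reliability = 785.818 / 830.536 = 0.946.

0.946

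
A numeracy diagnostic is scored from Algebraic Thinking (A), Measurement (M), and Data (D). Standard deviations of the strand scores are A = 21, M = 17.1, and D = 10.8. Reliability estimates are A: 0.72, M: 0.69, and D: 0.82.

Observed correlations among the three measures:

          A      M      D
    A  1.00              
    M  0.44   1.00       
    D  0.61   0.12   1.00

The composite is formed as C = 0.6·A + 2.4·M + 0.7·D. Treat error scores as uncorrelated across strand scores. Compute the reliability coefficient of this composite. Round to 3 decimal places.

0.773

Var(C) = 0.6²·21² + 2.4²·17.1² + 0.7²·10.8² + 2·[1.44·21·17.1·0.44 + 0.42·21·10.8·0.61 + 1.68·17.1·10.8·0.12] = 1900.2 + 645.727 = 2545.92.
Because errors are independent across components, Cov(Tᵢ,Tⱼ) = Cov(Xᵢ,Xⱼ); the off-diagonal part of the true-score variance is the same as above.
True-score variance = [0.6²·21²·0.72 + 2.4²·17.1²·0.69 + 0.7²·10.8²·0.82] + 645.727 = 1323.33 + 645.727 = 1969.05.
Reliability = 1969.05 / 2545.92 = 0.773.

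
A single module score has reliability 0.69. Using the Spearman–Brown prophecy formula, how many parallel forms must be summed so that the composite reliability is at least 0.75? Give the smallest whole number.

k ≥ ρ*(1−ρ₁)/(ρ₁(1−ρ*)) = 0.75·0.31 / (0.69·0.25) = 1.348.
Smallest integer k = 2.

2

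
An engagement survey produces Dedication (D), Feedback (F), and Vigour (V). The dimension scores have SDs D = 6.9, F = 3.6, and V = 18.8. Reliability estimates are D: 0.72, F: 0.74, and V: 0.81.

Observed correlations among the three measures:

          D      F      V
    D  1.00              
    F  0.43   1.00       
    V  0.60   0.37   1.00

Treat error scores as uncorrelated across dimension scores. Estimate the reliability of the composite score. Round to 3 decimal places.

Var(D+F+V) = 6.9² + 3.6² + 18.8² + 2·[6.9·3.6·0.43 + 6.9·18.8·0.60 + 3.6·18.8·0.37] = 414.01 + 227.11 = 641.12.
Because errors are independent across components, Cov(Tᵢ,Tⱼ) = Cov(Xᵢ,Xⱼ); the off-diagonal part of the true-score variance is the same as above.
True-score variance = [6.9²·0.72 + 3.6²·0.74 + 18.8²·0.81] + 227.11 = 330.156 + 227.11 = 557.266.
Reliability = 557.266 / 641.12 = 0.869.

0.869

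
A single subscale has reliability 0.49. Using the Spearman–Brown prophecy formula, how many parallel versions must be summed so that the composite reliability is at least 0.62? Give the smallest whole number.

2

k ≥ ρ*(1−ρ₁)/(ρ₁(1−ρ*)) = 0.62·0.51 / (0.49·0.38) = 1.698.
Smallest integer k = 2.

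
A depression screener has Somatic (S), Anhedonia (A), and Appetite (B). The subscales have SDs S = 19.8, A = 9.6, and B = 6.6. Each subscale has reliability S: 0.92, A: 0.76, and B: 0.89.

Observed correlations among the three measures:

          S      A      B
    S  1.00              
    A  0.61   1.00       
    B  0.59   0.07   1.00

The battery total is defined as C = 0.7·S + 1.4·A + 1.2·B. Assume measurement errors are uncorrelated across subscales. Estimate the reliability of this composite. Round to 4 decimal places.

0.9187

Var(C) = 0.7²·19.8² + 1.4²·9.6² + 1.2²·6.6² + 2·[0.98·19.8·9.6·0.61 + 0.84·19.8·6.6·0.59 + 1.68·9.6·6.6·0.07] = 435.46 + 371.692 = 807.152.
Because errors are independent across components, Cov(Tᵢ,Tⱼ) = Cov(Xᵢ,Xⱼ); the off-diagonal part of the true-score variance is the same as above.
True-score variance = [0.7²·19.8²·0.92 + 1.4²·9.6²·0.76 + 1.2²·6.6²·0.89] + 371.692 = 369.84 + 371.692 = 741.532.
Reliability = 741.532 / 807.152 = 0.9187.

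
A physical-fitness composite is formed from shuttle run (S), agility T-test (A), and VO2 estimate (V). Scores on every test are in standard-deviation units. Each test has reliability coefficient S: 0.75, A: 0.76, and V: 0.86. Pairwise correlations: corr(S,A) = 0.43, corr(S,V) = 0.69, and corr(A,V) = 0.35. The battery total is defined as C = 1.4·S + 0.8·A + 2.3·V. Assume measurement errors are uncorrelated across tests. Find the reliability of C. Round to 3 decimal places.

0.905

Var(C) = 1.4² + 0.8² + 2.3² + 2·[1.12·0.43 + 3.22·0.69 + 1.84·0.35] = 7.89 + 6.6948 = 14.5848.
With uncorrelated errors the cross-covariances are all true-score covariance, so they carry over unchanged; only the diagonal terms shrink to ρᵢσᵢ².
True-score variance = [1.4²·0.75 + 0.8²·0.76 + 2.3²·0.86] + 6.6948 = 6.5058 + 6.6948 = 13.2006.
Reliability = 13.2006 / 14.5848 = 0.905.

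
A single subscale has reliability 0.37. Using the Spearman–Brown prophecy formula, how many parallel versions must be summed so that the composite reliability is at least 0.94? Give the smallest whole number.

27

k ≥ ρ*(1−ρ₁)/(ρ₁(1−ρ*)) = 0.94·0.63 / (0.37·0.06) = 26.676.
Smallest integer k = 27.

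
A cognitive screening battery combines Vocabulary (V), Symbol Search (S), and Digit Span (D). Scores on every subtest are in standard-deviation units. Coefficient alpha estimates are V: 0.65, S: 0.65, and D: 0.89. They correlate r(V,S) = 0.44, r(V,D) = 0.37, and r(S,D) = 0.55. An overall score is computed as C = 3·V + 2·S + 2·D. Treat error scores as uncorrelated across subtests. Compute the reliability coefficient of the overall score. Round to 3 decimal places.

Var(C) = 3² + 2² + 2² + 2·[6·0.44 + 6·0.37 + 4·0.55] = 17 + 14.12 = 31.12.
Because errors are independent across components, Cov(Tᵢ,Tⱼ) = Cov(Xᵢ,Xⱼ); the off-diagonal part of the true-score variance is the same as above.
True-score variance = [3²·0.65 + 2²·0.65 + 2²·0.89] + 14.12 = 12.01 + 14.12 = 26.13.
Reliability = 26.13 / 31.12 = 0.840.

0.840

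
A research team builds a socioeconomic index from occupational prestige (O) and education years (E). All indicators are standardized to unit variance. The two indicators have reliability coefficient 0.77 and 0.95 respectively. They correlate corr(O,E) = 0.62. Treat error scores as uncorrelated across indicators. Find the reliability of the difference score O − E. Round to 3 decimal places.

Var(O−E) = 1 + 1 − 2·0.62 = 2 − 1.24 = 0.76.
With uncorrelated errors the cross-covariances are all true-score covariance, so they carry over unchanged; only the diagonal terms shrink to ρᵢσᵢ².
True-score variance = [0.77 + 0.95] − 1.24 = 1.72 − 1.24 = 0.48.
Reliability = 0.48 / 0.76 = 0.632.

0.632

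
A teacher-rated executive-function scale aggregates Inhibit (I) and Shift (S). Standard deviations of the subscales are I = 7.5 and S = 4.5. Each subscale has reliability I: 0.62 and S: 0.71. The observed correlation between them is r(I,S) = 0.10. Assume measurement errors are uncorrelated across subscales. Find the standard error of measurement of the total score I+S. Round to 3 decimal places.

5.220

Var(total) = 76.5 + 6.75 = 83.25.
True-score variance = 49.2525 + 6.75 = 56.0025, so reliability = 0.6727.
Error variance = 83.25 − 56.0025 = 27.2475; SEM = √27.2475 = 5.220.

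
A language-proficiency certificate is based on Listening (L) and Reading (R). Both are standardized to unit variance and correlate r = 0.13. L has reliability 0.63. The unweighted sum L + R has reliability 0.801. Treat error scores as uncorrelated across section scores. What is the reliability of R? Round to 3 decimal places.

Var(L+R) = 2 + 2·0.13 = 2.260.
True-score variance = ρ_L + ρ_R + 2·0.13, so 0.801 = (0.63 + ρ_R + 0.26) / 2.260.
ρ_R = 0.801·2.260 − 0.63 − 0.26 = 0.920.

0.920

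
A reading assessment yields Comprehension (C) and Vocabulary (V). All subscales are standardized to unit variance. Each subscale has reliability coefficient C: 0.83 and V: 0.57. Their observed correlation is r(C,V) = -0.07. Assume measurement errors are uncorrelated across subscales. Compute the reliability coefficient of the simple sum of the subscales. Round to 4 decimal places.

0.6774

Var(C+V) = 2 + 2·[(-0.07)] = 2 − 0.14 = 1.86.
Under uncorrelated errors the observed covariances equal the true-score covariances, so only the own-variance terms attenuate.
True-score variance = [0.83 + 0.57] − 0.14 = 1.4 − 0.14 = 1.26.
Reliability = 1.26 / 1.86 = 0.6774.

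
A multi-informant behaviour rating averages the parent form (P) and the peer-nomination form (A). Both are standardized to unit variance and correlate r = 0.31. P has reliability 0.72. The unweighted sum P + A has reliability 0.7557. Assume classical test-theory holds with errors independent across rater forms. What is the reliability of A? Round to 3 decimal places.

0.640

Var(P+A) = 2 + 2·0.31 = 2.620.
True-score variance = ρ_P + ρ_A + 2·0.31, so 0.7557 = (0.72 + ρ_A + 0.62) / 2.620.
ρ_A = 0.7557·2.620 − 0.72 − 0.62 = 0.640.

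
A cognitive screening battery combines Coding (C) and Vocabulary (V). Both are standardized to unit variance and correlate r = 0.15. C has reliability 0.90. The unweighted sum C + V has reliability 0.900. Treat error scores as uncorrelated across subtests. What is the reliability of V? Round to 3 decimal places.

0.870

Var(C+V) = 2 + 2·0.15 = 2.300.
True-score variance = ρ_C + ρ_V + 2·0.15, so 0.900 = (0.90 + ρ_V + 0.30) / 2.300.
ρ_V = 0.900·2.300 − 0.90 − 0.30 = 0.870.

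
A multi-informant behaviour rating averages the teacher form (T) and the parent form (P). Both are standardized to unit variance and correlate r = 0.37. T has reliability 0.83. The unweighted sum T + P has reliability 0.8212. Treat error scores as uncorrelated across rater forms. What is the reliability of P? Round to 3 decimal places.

Var(T+P) = 2 + 2·0.37 = 2.740.
True-score variance = ρ_T + ρ_P + 2·0.37, so 0.8212 = (0.83 + ρ_P + 0.74) / 2.740.
ρ_P = 0.8212·2.740 − 0.83 − 0.74 = 0.680.

0.680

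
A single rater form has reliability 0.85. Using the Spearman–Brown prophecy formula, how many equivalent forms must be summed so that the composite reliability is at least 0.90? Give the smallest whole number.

2

k ≥ ρ*(1−ρ₁)/(ρ₁(1−ρ*)) = 0.90·0.15 / (0.85·0.10) = 1.588.
Smallest integer k = 2.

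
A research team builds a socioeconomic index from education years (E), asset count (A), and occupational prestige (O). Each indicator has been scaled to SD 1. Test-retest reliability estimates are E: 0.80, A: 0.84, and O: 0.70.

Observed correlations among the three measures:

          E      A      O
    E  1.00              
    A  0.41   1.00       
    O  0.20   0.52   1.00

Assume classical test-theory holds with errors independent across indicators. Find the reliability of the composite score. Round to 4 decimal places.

Var(E+A+O) = 3 + 2·[0.41 + 0.20 + 0.52] = 3 + 2.26 = 5.26.
Because errors are independent across components, Cov(Tᵢ,Tⱼ) = Cov(Xᵢ,Xⱼ); the off-diagonal part of the true-score variance is the same as above.
True-score variance = [0.80 + 0.84 + 0.70] + 2.26 = 2.34 + 2.26 = 4.6.
Reliability = 4.6 / 5.26 = 0.8745.

0.8745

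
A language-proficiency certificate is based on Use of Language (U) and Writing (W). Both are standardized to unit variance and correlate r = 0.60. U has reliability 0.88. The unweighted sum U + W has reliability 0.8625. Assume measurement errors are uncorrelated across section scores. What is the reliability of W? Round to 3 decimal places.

0.680

Var(U+W) = 2 + 2·0.60 = 3.200.
True-score variance = ρ_U + ρ_W + 2·0.60, so 0.8625 = (0.88 + ρ_W + 1.20) / 3.200.
ρ_W = 0.8625·3.200 − 0.88 − 1.20 = 0.680.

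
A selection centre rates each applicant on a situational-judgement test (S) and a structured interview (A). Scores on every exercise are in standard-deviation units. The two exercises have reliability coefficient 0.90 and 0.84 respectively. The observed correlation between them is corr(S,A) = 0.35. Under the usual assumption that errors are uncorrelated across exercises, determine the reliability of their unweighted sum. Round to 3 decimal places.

Var(S+A) = 2 + 2·[0.35] = 2 + 0.7 = 2.7.
With uncorrelated errors the cross-covariances are all true-score covariance, so they carry over unchanged; only the diagonal terms shrink to ρᵢσᵢ².
True-score variance = [0.90 + 0.84] + 0.7 = 1.74 + 0.7 = 2.44.
Reliability = 2.44 / 2.7 = 0.904.

0.904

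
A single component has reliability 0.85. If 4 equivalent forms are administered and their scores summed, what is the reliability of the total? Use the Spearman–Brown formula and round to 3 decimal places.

ρ_k = kρ / (1 + (k−1)ρ) = 4·0.85 / (1 + 3·0.85) = 3.400 / 3.550 = 0.958.

0.958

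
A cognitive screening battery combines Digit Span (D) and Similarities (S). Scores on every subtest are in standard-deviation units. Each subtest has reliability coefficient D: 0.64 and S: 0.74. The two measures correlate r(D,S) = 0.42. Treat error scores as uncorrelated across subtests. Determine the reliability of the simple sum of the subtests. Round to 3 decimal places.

Var(D+S) = 2 + 2·[0.42] = 2 + 0.84 = 2.84.
Under uncorrelated errors the observed covariances equal the true-score covariances, so only the own-variance terms attenuate.
True-score variance = [0.64 + 0.74] + 0.84 = 1.38 + 0.84 = 2.22.
Reliability = 2.22 / 2.84 = 0.782.

0.782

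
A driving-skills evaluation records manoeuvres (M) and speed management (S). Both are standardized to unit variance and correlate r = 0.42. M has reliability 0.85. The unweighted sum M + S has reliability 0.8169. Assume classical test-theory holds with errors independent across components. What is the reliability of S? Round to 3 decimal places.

0.630

Var(M+S) = 2 + 2·0.42 = 2.840.
True-score variance = ρ_M + ρ_S + 2·0.42, so 0.8169 = (0.85 + ρ_S + 0.84) / 2.840.
ρ_S = 0.8169·2.840 − 0.85 − 0.84 = 0.630.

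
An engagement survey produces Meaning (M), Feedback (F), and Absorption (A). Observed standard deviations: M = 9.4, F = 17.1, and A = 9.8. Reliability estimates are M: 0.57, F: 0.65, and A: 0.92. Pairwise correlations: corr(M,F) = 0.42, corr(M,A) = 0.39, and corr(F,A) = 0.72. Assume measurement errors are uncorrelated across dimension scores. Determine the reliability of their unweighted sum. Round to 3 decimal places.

Var(M+F+A) = 9.4² + 17.1² + 9.8² + 2·[9.4·17.1·0.42 + 9.4·9.8·0.39 + 17.1·9.8·0.72] = 476.81 + 448.19 = 925.
Under uncorrelated errors the observed covariances equal the true-score covariances, so only the own-variance terms attenuate.
True-score variance = [9.4²·0.57 + 17.1²·0.65 + 9.8²·0.92] + 448.19 = 328.789 + 448.19 = 776.979.
Reliability = 776.979 / 925 = 0.840.

0.840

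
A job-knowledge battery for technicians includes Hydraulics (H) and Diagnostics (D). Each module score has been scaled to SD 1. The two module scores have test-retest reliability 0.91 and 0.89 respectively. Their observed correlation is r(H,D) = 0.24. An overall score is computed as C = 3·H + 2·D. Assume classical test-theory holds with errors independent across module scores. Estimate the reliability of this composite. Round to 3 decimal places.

0.921

Var(C) = 3² + 2² + 2·[6·0.24] = 13 + 2.88 = 15.88.
Because errors are independent across components, Cov(Tᵢ,Tⱼ) = Cov(Xᵢ,Xⱼ); the off-diagonal part of the true-score variance is the same as above.
True-score variance = [3²·0.91 + 2²·0.89] + 2.88 = 11.75 + 2.88 = 14.63.
Reliability = 14.63 / 15.88 = 0.921.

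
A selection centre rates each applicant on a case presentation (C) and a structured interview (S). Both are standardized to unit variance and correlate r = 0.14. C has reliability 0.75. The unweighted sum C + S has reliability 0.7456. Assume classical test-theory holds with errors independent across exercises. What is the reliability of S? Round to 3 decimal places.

Var(C+S) = 2 + 2·0.14 = 2.280.
True-score variance = ρ_C + ρ_S + 2·0.14, so 0.7456 = (0.75 + ρ_S + 0.28) / 2.280.
ρ_S = 0.7456·2.280 − 0.75 − 0.28 = 0.670.

0.670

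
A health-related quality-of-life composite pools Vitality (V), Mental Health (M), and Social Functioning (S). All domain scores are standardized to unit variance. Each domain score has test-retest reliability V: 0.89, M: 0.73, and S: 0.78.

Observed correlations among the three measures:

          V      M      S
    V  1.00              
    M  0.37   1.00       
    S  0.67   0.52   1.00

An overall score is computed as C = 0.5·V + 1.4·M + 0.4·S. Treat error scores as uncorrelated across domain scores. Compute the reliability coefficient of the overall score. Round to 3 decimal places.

0.842

Var(C) = 0.5² + 1.4² + 0.4² + 2·[0.7·0.37 + 0.2·0.67 + 0.56·0.52] = 2.37 + 1.3684 = 3.7384.
Because errors are independent across components, Cov(Tᵢ,Tⱼ) = Cov(Xᵢ,Xⱼ); the off-diagonal part of the true-score variance is the same as above.
True-score variance = [0.5²·0.89 + 1.4²·0.73 + 0.4²·0.78] + 1.3684 = 1.7781 + 1.3684 = 3.1465.
Reliability = 3.1465 / 3.7384 = 0.842.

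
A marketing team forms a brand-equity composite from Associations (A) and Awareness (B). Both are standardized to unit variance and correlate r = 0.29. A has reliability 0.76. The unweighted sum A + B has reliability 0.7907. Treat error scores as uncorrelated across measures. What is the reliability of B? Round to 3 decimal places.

Var(A+B) = 2 + 2·0.29 = 2.580.
True-score variance = ρ_A + ρ_B + 2·0.29, so 0.7907 = (0.76 + ρ_B + 0.58) / 2.580.
ρ_B = 0.7907·2.580 − 0.76 − 0.58 = 0.700.

0.700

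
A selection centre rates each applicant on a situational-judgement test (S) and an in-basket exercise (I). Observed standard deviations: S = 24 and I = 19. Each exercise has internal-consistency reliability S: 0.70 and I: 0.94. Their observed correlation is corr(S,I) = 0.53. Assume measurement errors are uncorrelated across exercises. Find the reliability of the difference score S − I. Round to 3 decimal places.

Var(S−I) = 24² + 19² − 2·24·19·0.53 = 937 − 483.36 = 453.64.
With uncorrelated errors the cross-covariances are all true-score covariance, so they carry over unchanged; only the diagonal terms shrink to ρᵢσᵢ².
True-score variance = [24²·0.70 + 19²·0.94] − 483.36 = 742.54 − 483.36 = 259.18.
Reliability = 259.18 / 453.64 = 0.571.

0.571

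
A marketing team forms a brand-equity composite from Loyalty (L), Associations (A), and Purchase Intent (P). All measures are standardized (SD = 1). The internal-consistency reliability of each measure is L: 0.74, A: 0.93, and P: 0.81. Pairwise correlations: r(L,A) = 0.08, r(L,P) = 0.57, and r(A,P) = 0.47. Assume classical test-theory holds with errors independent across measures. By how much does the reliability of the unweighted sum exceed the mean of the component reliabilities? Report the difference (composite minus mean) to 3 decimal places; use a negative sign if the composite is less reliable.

Var(sum) = 3 + 2.24 = 5.24; true-score variance = 2.48 + 2.24 = 4.72; composite reliability = 0.9008.
Mean component reliability = 0.8267.
Difference = 0.9008 − 0.8267 = 0.074.

0.074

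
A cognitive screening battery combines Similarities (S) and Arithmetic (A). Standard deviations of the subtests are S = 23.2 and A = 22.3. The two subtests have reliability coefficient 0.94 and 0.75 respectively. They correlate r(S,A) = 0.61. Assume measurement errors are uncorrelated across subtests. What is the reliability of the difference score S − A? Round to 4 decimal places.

Var(S−A) = 23.2² + 22.3² − 2·23.2·22.3·0.61 = 1035.53 − 631.179 = 404.351.
Under uncorrelated errors the observed covariances equal the true-score covariances, so only the own-variance terms attenuate.
True-score variance = [23.2²·0.94 + 22.3²·0.75] − 631.179 = 878.913 − 631.179 = 247.734.
Reliability = 247.734 / 404.351 = 0.6127.

0.6127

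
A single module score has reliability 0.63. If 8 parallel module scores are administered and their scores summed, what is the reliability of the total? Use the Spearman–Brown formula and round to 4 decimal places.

ρ_k = kρ / (1 + (k−1)ρ) = 8·0.63 / (1 + 7·0.63) = 5.040 / 5.410 = 0.9316.

0.9316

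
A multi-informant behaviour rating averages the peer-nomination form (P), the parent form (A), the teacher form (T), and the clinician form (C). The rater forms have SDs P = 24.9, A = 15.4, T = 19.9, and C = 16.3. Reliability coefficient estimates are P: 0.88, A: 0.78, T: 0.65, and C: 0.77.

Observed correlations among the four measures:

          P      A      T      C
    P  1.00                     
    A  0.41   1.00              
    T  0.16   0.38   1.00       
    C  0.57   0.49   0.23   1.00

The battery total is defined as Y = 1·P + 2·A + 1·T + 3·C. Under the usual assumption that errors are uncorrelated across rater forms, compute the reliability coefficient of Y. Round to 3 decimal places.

0.891

Var(Y) = 24.9² + 2²·15.4² + 19.9² + 3²·16.3² + 2·[2·24.9·15.4·0.41 + 24.9·19.9·0.16 + 3·24.9·16.3·0.57 + 2·15.4·19.9·0.38 + 6·15.4·16.3·0.49 + 3·19.9·16.3·0.23] = 4355.87 + 4564.96 = 8920.83.
Because errors are independent across components, Cov(Tᵢ,Tⱼ) = Cov(Xᵢ,Xⱼ); the off-diagonal part of the true-score variance is the same as above.
True-score variance = [24.9²·0.88 + 2²·15.4²·0.78 + 19.9²·0.65 + 3²·16.3²·0.77] + 4564.96 = 3384.19 + 4564.96 = 7949.15.
Reliability = 7949.15 / 8920.83 = 0.891.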